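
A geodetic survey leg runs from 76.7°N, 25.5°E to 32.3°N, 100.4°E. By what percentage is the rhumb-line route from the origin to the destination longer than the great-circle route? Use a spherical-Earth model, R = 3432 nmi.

5.1%

Great circle: σ = 0.9635 rad → d_gc = Rσ = 3306.6 nmi
Rhumb: Δφ = -0.7749, Δλ = +1.3073, Δψ = -1.5529, q = Δφ/Δψ = 0.4990 → d_rh = R√(Δφ²+q²Δλ²) = 3476.4 nmi
Excess = (3476.4 − 3306.6) / 3306.6 = 169.8 / 3306.6 = 5.14% ≈ 5.1%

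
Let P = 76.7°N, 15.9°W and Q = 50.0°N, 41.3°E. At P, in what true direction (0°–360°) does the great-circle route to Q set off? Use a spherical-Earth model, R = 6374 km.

106.8°

N = sin Δλ·cos φ₂ = +0.5403;  D = cos φ₁ sin φ₂ − sin φ₁ cos φ₂ cos Δλ = -0.1626
initial course = atan2(N, D) = 106.75°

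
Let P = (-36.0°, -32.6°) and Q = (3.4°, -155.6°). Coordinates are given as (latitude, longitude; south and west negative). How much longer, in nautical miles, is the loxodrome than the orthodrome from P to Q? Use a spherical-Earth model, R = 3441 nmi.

210 nmi

Great circle: cos σ = sin φ₁ sin φ₂ + cos φ₁ cos φ₂ cos Δλ,  σ = 2.0654 rad → d_gc = 7107.1 nmi
Rhumb line: Δψ = +0.7337, q = Δφ/Δψ = 0.9373, d_rh = R√(Δφ²+q²Δλ²) = 7317.1 nmi
Excess = 7317.1 − 7107.1 = 210.0 ≈ 210 nmi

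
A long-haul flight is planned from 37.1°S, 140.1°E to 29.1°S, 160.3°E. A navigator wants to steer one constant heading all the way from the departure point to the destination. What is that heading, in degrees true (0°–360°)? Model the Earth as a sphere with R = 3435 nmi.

64.7°

Δψ = ln[tan(π/4+φ₂/2)/tan(π/4+φ₁/2)] = +0.1669
Δλ = +0.3526 rad (taken the short way round)
course = atan2(Δλ, Δψ) = 64.66°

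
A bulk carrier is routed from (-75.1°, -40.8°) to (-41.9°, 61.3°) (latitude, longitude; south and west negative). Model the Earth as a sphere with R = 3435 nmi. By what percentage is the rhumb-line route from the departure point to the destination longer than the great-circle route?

Great circle: σ = 0.9207 rad → d_gc = Rσ = 3162.6 nmi
Rhumb: Δφ = +0.5794, Δλ = +1.7820, Δψ = +1.2275, q = Δφ/Δψ = 0.4720 → d_rh = R√(Δφ²+q²Δλ²) = 3508.6 nmi
Excess = (3508.6 − 3162.6) / 3162.6 = 346.0 / 3162.6 = 10.94% ≈ 10.9%

10.9%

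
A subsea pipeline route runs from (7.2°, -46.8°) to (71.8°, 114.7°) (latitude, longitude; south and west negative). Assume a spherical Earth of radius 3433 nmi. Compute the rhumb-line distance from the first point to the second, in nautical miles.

Δψ = ln[tan(π/4+φ₂/2)/tan(π/4+φ₁/2)] = +1.7055;  Δφ = +1.1275 rad,  Δλ = +2.8187 rad
q = Δφ/Δψ = 0.6611
d = R·√(Δφ² + q²Δλ²) = 3433·2.17796 = 7477 nmi

7477 nmi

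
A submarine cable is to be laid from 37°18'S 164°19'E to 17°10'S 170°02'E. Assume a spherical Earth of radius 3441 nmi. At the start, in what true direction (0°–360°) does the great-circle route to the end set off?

15.6°

θ = atan2( sin Δλ·cos φ₂ ,  cos φ₁ sin φ₂ − sin φ₁ cos φ₂ cos Δλ )
  = atan2(+0.0952, +0.3413) = 15.58°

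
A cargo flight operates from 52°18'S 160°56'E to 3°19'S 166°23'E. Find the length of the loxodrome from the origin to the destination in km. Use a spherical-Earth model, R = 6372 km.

Δψ = ln[tan(π/4+φ₂/2)/tan(π/4+φ₁/2)] = +1.0168;  Δφ = +0.8549 rad,  Δλ = +0.0951 rad
q = Δφ/Δψ = 0.8408
d = R·√(Δφ² + q²Δλ²) = 6372·0.85865 = 5471 km

5471 km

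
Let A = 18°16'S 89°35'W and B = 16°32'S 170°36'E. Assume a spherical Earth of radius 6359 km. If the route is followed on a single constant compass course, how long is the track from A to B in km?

Δψ = ln[tan(π/4+φ₂/2)/tan(π/4+φ₁/2)] = +0.0317;  Δφ = +0.0303 rad,  Δλ = -1.7421 rad
q = Δφ/Δψ = 0.9542
d = R·√(Δφ² + q²Δλ²) = 6359·1.66261 = 10573 km

10573 km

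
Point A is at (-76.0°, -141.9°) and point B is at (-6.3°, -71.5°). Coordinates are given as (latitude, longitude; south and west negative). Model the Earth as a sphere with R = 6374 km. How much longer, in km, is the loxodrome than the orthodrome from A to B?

Great circle: cos σ = sin φ₁ sin φ₂ + cos φ₁ cos φ₂ cos Δλ,  σ = 1.3825 rad → d_gc = 8812.4 km
Rhumb line: Δψ = +1.9871, q = Δφ/Δψ = 0.6122, d_rh = R√(Δφ²+q²Δλ²) = 9116.5 km
Excess = 9116.5 − 8812.4 = 304.1 ≈ 304 km

304 km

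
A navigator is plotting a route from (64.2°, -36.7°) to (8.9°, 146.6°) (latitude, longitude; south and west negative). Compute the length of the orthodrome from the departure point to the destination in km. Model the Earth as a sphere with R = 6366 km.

11873 km

cos σ = sin φ₁ sin φ₂ + cos φ₁ cos φ₂ cos Δλ
      = sin(64.20°)sin(8.90°) + cos(64.20°)cos(8.90°)cos(-176.70°) = -0.2900
σ = 106.857° → d = Rσ = 6366·1.86501 = 11873 km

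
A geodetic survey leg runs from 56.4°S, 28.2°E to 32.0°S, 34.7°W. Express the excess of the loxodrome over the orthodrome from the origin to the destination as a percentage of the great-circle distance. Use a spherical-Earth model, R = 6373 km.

Great circle: σ = 0.8564 rad → d_gc = Rσ = 5457.8 km
Rhumb: Δφ = +0.4259, Δλ = -1.0978, Δψ = +0.6076, q = Δφ/Δψ = 0.7009 → d_rh = R√(Δφ²+q²Δλ²) = 5604.9 km
Excess = (5604.9 − 5457.8) / 5457.8 = 147.1 / 5457.8 = 2.70% ≈ 2.7%

2.7%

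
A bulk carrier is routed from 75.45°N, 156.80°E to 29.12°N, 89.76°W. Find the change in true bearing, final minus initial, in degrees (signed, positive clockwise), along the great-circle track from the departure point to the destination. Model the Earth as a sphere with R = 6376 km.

+105.3°

Initial bearing θ₁ = atan2(sin Δλ cos φ₂, cos φ₁ sin φ₂ − sin φ₁ cos φ₂ cos Δλ) = 60.22°
Final bearing θ₂ = (initial bearing from the destination back to the start) + 180° = 165.55°
Δθ = θ₂ − θ₁ = +105.3°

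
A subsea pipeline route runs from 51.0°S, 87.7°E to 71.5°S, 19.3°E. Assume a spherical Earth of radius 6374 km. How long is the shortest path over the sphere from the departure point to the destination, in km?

3989 km

Haversine: a = sin²(Δφ/2)+cos φ₁ cos φ₂ sin²(Δλ/2) = 0.09475;  σ = 2·atan2(√a,√(1−a))
σ = 35.856° → d = Rσ = 6374·0.62580 = 3989 km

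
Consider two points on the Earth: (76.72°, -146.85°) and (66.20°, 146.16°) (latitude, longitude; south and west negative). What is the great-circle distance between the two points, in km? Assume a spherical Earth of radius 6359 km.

Haversine: a = sin²(Δφ/2)+cos φ₁ cos φ₂ sin²(Δλ/2) = 0.03664;  σ = 2·atan2(√a,√(1−a))
σ = 22.070° → d = Rσ = 6359·0.38519 = 2449 km

2449 km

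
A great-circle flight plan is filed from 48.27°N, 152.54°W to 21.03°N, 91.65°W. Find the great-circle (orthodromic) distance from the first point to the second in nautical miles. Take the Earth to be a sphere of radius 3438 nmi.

Haversine: a = sin²(Δφ/2)+cos φ₁ cos φ₂ sin²(Δλ/2) = 0.21497;  σ = 2·atan2(√a,√(1−a))
σ = 55.246° → d = Rσ = 3438·0.96422 = 3315 nmi

3315 nmi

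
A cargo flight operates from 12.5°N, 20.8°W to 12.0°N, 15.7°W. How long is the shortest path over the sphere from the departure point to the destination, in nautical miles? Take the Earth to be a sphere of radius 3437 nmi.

cos σ = sin φ₁ sin φ₂ + cos φ₁ cos φ₂ cos Δλ
      = sin(12.50°)sin(12.00°) + cos(12.50°)cos(12.00°)cos(5.10°) = 0.9962
σ = 5.009° → d = Rσ = 3437·0.08742 = 300 nmi

300 nmi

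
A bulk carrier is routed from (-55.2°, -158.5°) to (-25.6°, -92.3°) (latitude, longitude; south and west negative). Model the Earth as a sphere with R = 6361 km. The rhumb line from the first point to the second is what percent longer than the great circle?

2.7%

Great circle: σ = 0.9734 rad → d_gc = Rσ = 6191.7 km
Rhumb: Δφ = +0.5166, Δλ = +1.1554, Δψ = +0.6979, q = Δφ/Δψ = 0.7403 → d_rh = R√(Δφ²+q²Δλ²) = 6356.1 km
Excess = (6356.1 − 6191.7) / 6191.7 = 164.4 / 6191.7 = 2.66% ≈ 2.7%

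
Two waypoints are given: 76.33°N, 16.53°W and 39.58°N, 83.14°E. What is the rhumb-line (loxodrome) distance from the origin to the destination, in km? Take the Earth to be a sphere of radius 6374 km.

6614 km

Rhumb course C = atan2(Δλ, Δψ) with Δψ = ln[tan(π/4+φ₂/2)/tan(π/4+φ₁/2)] = -1.3680, Δλ = +1.7396 → C = 128.18°
d = R·|Δφ| / |cos C| = 6374·0.64141 / 0.61817 = 6614 km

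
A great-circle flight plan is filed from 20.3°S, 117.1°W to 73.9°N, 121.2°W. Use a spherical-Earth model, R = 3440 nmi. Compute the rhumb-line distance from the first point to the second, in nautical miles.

Δψ = ln[tan(π/4+φ₂/2)/tan(π/4+φ₁/2)] = +2.3179;  Δφ = +1.6441 rad,  Δλ = -0.0716 rad
q = Δφ/Δψ = 0.7093
d = R·√(Δφ² + q²Δλ²) = 3440·1.64488 = 5658 nmi

5658 nmi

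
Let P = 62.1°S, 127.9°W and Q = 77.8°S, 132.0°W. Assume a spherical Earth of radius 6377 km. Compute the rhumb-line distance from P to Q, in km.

Δψ = ln[tan(π/4+φ₂/2)/tan(π/4+φ₁/2)] = -0.8434;  Δφ = -0.2740 rad,  Δλ = -0.0716 rad
q = Δφ/Δψ = 0.3249
d = R·√(Δφ² + q²Δλ²) = 6377·0.27500 = 1754 km

1754 km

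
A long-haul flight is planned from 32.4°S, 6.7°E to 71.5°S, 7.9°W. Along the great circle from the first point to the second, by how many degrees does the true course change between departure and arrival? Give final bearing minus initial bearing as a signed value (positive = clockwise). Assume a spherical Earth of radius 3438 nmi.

+12.2°

Initial bearing θ₁ = atan2(sin Δλ cos φ₂, cos φ₁ sin φ₂ − sin φ₁ cos φ₂ cos Δλ) = 187.17°
Final bearing θ₂ = (initial bearing from the destination back to the start) + 180° = 199.39°
Δθ = θ₂ − θ₁ = +12.2°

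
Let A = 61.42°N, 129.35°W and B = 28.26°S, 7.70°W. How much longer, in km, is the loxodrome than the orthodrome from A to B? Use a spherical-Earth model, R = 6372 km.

626 km

Great circle: cos σ = sin φ₁ sin φ₂ + cos φ₁ cos φ₂ cos Δλ,  σ = 2.2612 rad → d_gc = 14408.7 km
Rhumb line: Δψ = -1.8822, q = Δφ/Δψ = 0.8316, d_rh = R√(Δφ²+q²Δλ²) = 15035.0 km
Excess = 15035.0 − 14408.7 = 626.3 ≈ 626 km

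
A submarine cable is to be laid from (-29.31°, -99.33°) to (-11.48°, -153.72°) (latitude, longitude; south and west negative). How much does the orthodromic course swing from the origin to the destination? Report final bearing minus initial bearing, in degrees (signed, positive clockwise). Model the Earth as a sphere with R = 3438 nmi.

+20.5°

At departure: θ₁ = atan2(sin Δλ cos φ₂, cos φ₁ sin φ₂ − sin φ₁ cos φ₂ cos Δλ) = 277.56°
At arrival: θ₂ = atan2(sin Δλ cos φ₁, −cos φ₂ sin φ₁ + sin φ₂ cos φ₁ cos Δλ) = 298.11°
Δθ = θ₂ − θ₁ = +20.5°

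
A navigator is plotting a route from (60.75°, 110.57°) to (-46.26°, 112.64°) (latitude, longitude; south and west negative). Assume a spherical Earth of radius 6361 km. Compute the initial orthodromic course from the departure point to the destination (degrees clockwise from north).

θ = atan2( sin Δλ·cos φ₂ ,  cos φ₁ sin φ₂ − sin φ₁ cos φ₂ cos Δλ )
  = atan2(+0.0250, -0.9559) = 178.50°

178.5°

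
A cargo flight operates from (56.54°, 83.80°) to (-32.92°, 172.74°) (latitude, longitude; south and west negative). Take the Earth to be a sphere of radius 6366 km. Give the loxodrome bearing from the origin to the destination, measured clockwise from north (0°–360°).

139.4°

Δψ = ln[tan(π/4+φ₂/2)/tan(π/4+φ₁/2)] = -1.8111
Δλ = +1.5523 rad (taken the short way round)
course = atan2(Δλ, Δψ) = 139.40°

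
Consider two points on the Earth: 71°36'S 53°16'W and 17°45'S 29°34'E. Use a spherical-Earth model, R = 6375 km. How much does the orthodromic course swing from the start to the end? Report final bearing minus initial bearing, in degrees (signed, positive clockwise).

At departure: θ₁ = atan2(sin Δλ cos φ₂, cos φ₁ sin φ₂ − sin φ₁ cos φ₂ cos Δλ) = 89.00°
At arrival: θ₂ = atan2(sin Δλ cos φ₁, −cos φ₂ sin φ₁ + sin φ₂ cos φ₁ cos Δλ) = 19.35°
Δθ = θ₂ − θ₁ = -69.6°

-69.6°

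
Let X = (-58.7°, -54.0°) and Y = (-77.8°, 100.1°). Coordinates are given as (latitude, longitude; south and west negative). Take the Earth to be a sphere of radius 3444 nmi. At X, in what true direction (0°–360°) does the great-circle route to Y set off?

N = sin Δλ·cos φ₂ = +0.0923;  D = cos φ₁ sin φ₂ − sin φ₁ cos φ₂ cos Δλ = -0.6702
initial course = atan2(N, D) = 172.16°

172.2°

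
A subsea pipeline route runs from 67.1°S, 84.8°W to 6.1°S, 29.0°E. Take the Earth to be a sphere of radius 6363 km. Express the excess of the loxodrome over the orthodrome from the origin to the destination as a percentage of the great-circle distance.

Great circle: σ = 1.6291 rad → d_gc = Rσ = 10365.8 km
Rhumb: Δφ = +1.0647, Δλ = +1.9862, Δψ = +1.4901, q = Δφ/Δψ = 0.7145 → d_rh = R√(Δφ²+q²Δλ²) = 11288.2 km
Excess = (11288.2 − 10365.8) / 10365.8 = 922.4 / 10365.8 = 8.90% ≈ 8.9%

8.9%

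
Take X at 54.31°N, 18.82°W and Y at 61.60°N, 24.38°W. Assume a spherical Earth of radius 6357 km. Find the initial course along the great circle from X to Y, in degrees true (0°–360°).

340.3°

θ = atan2( sin Δλ·cos φ₂ ,  cos φ₁ sin φ₂ − sin φ₁ cos φ₂ cos Δλ )
  = atan2(-0.0461, +0.1287) = 340.30°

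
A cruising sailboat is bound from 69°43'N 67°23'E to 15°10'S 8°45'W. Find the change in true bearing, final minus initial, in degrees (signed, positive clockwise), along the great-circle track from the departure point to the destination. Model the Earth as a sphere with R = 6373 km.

Initial bearing θ₁ = atan2(sin Δλ cos φ₂, cos φ₁ sin φ₂ − sin φ₁ cos φ₂ cos Δλ) = 251.82°
Final bearing θ₂ = (initial bearing from the destination back to the start) + 180° = 199.95°
Δθ = θ₂ − θ₁ = -51.9°

-51.9°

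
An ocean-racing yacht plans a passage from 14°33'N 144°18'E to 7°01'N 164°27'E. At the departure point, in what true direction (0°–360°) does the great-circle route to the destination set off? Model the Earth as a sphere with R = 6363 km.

108.7°

θ = atan2( sin Δλ·cos φ₂ ,  cos φ₁ sin φ₂ − sin φ₁ cos φ₂ cos Δλ )
  = atan2(+0.3419, -0.1158) = 108.72°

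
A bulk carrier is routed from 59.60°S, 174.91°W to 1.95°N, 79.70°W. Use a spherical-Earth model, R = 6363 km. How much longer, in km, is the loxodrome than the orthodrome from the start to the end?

Great circle: cos σ = sin φ₁ sin φ₂ + cos φ₁ cos φ₂ cos Δλ,  σ = 1.6461 rad → d_gc = 10474.4 km
Rhumb line: Δψ = +1.3371, q = Δφ/Δψ = 0.8034, d_rh = R√(Δφ²+q²Δλ²) = 10903.5 km
Excess = 10903.5 − 10474.4 = 429.1 ≈ 429 km

429 km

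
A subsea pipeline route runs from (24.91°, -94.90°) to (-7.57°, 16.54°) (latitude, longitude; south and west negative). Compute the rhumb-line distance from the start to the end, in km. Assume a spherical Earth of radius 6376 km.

Δψ = ln[tan(π/4+φ₂/2)/tan(π/4+φ₁/2)] = -0.5817;  Δφ = -0.5669 rad,  Δλ = +1.9450 rad
q = Δφ/Δψ = 0.9746
d = R·√(Δφ² + q²Δλ²) = 6376·1.97856 = 12615 km

12615 km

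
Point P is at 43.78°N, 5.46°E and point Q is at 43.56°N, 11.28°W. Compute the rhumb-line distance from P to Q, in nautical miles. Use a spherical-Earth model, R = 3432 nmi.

Δψ = ln[tan(π/4+φ₂/2)/tan(π/4+φ₁/2)] = -0.0053;  Δφ = -0.0038 rad,  Δλ = -0.2922 rad
q = Δφ/Δψ = 0.7233
d = R·√(Δφ² + q²Δλ²) = 3432·0.21137 = 725 nmi

725 nmi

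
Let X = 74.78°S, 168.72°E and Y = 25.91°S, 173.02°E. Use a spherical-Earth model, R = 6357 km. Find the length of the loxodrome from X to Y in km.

5429 km

Δψ = ln[tan(π/4+φ₂/2)/tan(π/4+φ₁/2)] = +1.5444;  Δφ = +0.8529 rad,  Δλ = +0.0750 rad
q = Δφ/Δψ = 0.5523
d = R·√(Δφ² + q²Δλ²) = 6357·0.85395 = 5429 km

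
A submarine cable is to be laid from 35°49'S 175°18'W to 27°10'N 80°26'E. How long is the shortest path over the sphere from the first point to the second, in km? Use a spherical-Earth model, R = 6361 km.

12925 km

Haversine: a = sin²(Δφ/2)+cos φ₁ cos φ₂ sin²(Δλ/2) = 0.72249;  σ = 2·atan2(√a,√(1−a))
σ = 116.422° → d = Rσ = 6361·2.03194 = 12925 km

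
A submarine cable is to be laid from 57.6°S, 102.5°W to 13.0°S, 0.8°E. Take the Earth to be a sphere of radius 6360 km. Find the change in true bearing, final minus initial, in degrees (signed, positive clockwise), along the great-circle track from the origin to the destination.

Initial bearing θ₁ = atan2(sin Δλ cos φ₂, cos φ₁ sin φ₂ − sin φ₁ cos φ₂ cos Δλ) = 108.09°
Final bearing θ₂ = (initial bearing from the destination back to the start) + 180° = 31.52°
Δθ = θ₂ − θ₁ = -76.6°

-76.6°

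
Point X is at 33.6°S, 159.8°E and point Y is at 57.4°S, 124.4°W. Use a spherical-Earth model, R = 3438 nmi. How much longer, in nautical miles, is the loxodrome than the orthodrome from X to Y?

Great circle: cos σ = sin φ₁ sin φ₂ + cos φ₁ cos φ₂ cos Δλ,  σ = 0.9566 rad → d_gc = 3288.8 nmi
Rhumb line: Δψ = -0.6063, q = Δφ/Δψ = 0.6851, d_rh = R√(Δφ²+q²Δλ²) = 3427.8 nmi
Excess = 3427.8 − 3288.8 = 139.0 ≈ 139 nmi

139 nmi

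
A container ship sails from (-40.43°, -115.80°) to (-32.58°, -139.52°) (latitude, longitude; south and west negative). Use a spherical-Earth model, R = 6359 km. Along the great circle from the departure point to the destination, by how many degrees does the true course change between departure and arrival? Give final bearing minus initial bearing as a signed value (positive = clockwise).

+14.3°

Initial bearing θ₁ = atan2(sin Δλ cos φ₂, cos φ₁ sin φ₂ − sin φ₁ cos φ₂ cos Δλ) = 284.94°
Final bearing θ₂ = (initial bearing from the destination back to the start) + 180° = 299.21°
Δθ = θ₂ − θ₁ = +14.3°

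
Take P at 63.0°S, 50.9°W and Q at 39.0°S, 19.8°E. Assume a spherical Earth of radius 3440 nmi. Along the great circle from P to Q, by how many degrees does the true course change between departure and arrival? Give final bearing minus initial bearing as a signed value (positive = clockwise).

-58.8°

Initial bearing θ₁ = atan2(sin Δλ cos φ₂, cos φ₁ sin φ₂ − sin φ₁ cos φ₂ cos Δλ) = 94.43°
Final bearing θ₂ = (initial bearing from the destination back to the start) + 180° = 35.62°
Δθ = θ₂ − θ₁ = -58.8°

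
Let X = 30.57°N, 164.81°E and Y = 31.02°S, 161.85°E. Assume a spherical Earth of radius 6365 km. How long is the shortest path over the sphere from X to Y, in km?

Haversine: a = sin²(Δφ/2)+cos φ₁ cos φ₂ sin²(Δλ/2) = 0.26260;  σ = 2·atan2(√a,√(1−a))
σ = 61.654° → d = Rσ = 6365·1.07607 = 6849 km

6849 km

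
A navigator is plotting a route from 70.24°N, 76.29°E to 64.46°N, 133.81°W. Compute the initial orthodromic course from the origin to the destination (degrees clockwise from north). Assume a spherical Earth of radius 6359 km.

18.2°

θ = atan2( sin Δλ·cos φ₂ ,  cos φ₁ sin φ₂ − sin φ₁ cos φ₂ cos Δλ )
  = atan2(+0.2162, +0.6561) = 18.24°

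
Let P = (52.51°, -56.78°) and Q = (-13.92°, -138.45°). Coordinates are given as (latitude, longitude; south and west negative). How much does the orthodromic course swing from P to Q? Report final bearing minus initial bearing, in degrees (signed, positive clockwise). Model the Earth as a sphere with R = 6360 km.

-37.7°

Initial bearing θ₁ = atan2(sin Δλ cos φ₂, cos φ₁ sin φ₂ − sin φ₁ cos φ₂ cos Δλ) = 254.96°
Final bearing θ₂ = (initial bearing from the destination back to the start) + 180° = 217.27°
Δθ = θ₂ − θ₁ = -37.7°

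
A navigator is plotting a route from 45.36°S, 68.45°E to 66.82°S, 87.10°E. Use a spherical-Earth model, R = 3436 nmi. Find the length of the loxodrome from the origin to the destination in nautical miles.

Rhumb course C = atan2(Δλ, Δψ) with Δψ = ln[tan(π/4+φ₂/2)/tan(π/4+φ₁/2)] = -0.6940, Δλ = +0.3255 → C = 154.87°
d = R·|Δφ| / |cos C| = 3436·0.37455 / 0.90537 = 1421 nmi

1421 nmi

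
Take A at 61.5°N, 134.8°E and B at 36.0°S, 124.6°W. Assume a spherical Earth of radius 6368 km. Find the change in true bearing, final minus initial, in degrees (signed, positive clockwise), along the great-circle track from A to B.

At departure: θ₁ = atan2(sin Δλ cos φ₂, cos φ₁ sin φ₂ − sin φ₁ cos φ₂ cos Δλ) = 100.66°
At arrival: θ₂ = atan2(sin Δλ cos φ₁, −cos φ₂ sin φ₁ + sin φ₂ cos φ₁ cos Δλ) = 144.58°
Δθ = θ₂ − θ₁ = +43.9°

+43.9°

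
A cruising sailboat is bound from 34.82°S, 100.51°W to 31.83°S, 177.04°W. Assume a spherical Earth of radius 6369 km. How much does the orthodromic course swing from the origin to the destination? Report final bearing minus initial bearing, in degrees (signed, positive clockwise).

Initial bearing θ₁ = atan2(sin Δλ cos φ₂, cos φ₁ sin φ₂ − sin φ₁ cos φ₂ cos Δλ) = 248.83°
Final bearing θ₂ = (initial bearing from the destination back to the start) + 180° = 295.70°
Δθ = θ₂ − θ₁ = +46.9°

+46.9°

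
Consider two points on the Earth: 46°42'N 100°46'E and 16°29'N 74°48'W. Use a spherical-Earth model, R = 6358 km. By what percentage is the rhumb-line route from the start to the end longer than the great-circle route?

28.1%

Great circle: σ = 2.0366 rad → d_gc = Rσ = 12948.9 km
Rhumb: Δφ = -0.5274, Δλ = -3.0642, Δψ = -0.6322, q = Δφ/Δψ = 0.8342 → d_rh = R√(Δφ²+q²Δλ²) = 16593.5 km
Excess = (16593.5 − 12948.9) / 12948.9 = 3644.6 / 12948.9 = 28.146% ≈ 28.1%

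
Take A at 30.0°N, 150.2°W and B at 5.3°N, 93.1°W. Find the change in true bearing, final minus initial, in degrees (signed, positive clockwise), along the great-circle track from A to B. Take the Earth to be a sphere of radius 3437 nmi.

Initial bearing θ₁ = atan2(sin Δλ cos φ₂, cos φ₁ sin φ₂ − sin φ₁ cos φ₂ cos Δλ) = 102.83°
Final bearing θ₂ = (initial bearing from the destination back to the start) + 180° = 122.00°
Δθ = θ₂ − θ₁ = +19.2°

+19.2°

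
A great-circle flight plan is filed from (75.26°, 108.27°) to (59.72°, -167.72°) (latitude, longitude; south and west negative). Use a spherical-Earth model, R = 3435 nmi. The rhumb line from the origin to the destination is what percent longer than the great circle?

8.2%

Great circle: σ = 0.5576 rad → d_gc = Rσ = 1915.3 nmi
Rhumb: Δφ = -0.2712, Δλ = +1.4663, Δψ = -0.7380, q = Δφ/Δψ = 0.3675 → d_rh = R√(Δφ²+q²Δλ²) = 2072.1 nmi
Excess = (2072.1 − 1915.3) / 1915.3 = 156.8 / 1915.3 = 8.19% ≈ 8.2%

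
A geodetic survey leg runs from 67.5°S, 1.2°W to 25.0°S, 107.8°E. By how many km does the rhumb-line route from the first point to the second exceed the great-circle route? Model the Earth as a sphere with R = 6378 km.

840 km

Great circle: cos σ = sin φ₁ sin φ₂ + cos φ₁ cos φ₂ cos Δλ,  σ = 1.2896 rad → d_gc = 8224.9 km
Rhumb line: Δψ = +1.1640, q = Δφ/Δψ = 0.6372, d_rh = R√(Δφ²+q²Δλ²) = 9064.6 km
Excess = 9064.6 − 8224.9 = 839.7 ≈ 840 km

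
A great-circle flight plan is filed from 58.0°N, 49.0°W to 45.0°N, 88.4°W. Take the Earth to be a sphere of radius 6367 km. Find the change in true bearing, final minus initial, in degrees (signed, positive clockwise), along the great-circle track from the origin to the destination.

At departure: θ₁ = atan2(sin Δλ cos φ₂, cos φ₁ sin φ₂ − sin φ₁ cos φ₂ cos Δλ) = 258.82°
At arrival: θ₂ = atan2(sin Δλ cos φ₁, −cos φ₂ sin φ₁ + sin φ₂ cos φ₁ cos Δλ) = 227.32°
Δθ = θ₂ − θ₁ = -31.5°

-31.5°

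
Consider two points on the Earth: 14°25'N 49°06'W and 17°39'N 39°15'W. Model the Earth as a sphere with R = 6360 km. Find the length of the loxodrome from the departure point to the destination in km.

1110 km

Δψ = ln[tan(π/4+φ₂/2)/tan(π/4+φ₁/2)] = +0.0587;  Δφ = +0.0564 rad,  Δλ = +0.1719 rad
q = Δφ/Δψ = 0.9610
d = R·√(Δφ² + q²Δλ²) = 6360·0.17457 = 1110 km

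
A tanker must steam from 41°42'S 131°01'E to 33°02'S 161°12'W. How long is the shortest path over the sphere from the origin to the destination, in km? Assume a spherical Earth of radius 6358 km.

cos σ = sin φ₁ sin φ₂ + cos φ₁ cos φ₂ cos Δλ
      = sin(-41.70°)sin(-33.03°) + cos(-41.70°)cos(-33.03°)cos(67.78°) = 0.5993
σ = 53.179° → d = Rσ = 6358·0.92816 = 5901 km

5901 km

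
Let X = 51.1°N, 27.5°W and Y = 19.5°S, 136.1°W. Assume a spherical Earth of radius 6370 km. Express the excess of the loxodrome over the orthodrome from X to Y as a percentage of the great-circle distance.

Great circle: σ = 2.0360 rad → d_gc = Rσ = 12969.2 km
Rhumb: Δφ = -1.2322, Δλ = -1.8954, Δψ = -1.3880, q = Δφ/Δψ = 0.8877 → d_rh = R√(Δφ²+q²Δλ²) = 13285.2 km
Excess = (13285.2 − 12969.2) / 12969.2 = 316.0 / 12969.2 = 2.44% ≈ 2.4%

2.4%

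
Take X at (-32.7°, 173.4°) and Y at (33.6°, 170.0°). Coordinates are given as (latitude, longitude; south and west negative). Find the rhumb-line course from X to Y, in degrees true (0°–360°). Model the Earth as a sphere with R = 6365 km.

Δψ = ln[tan(π/4+φ₂/2)/tan(π/4+φ₁/2)] = +1.2278
Δλ = -0.0593 rad (taken the short way round)
course = atan2(Δλ, Δψ) = 357.23°

357.2°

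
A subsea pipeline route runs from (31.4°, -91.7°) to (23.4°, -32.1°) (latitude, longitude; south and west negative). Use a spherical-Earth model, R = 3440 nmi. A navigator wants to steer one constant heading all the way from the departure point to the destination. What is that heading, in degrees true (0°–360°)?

98.6°

Meridional parts: M(φ₁)=+0.5777, M(φ₂)=+0.4203 → ΔM = -0.1575;  Δλ = +1.0402 rad
tan C = Δλ / ΔM = -6.6060 → C = 98.61°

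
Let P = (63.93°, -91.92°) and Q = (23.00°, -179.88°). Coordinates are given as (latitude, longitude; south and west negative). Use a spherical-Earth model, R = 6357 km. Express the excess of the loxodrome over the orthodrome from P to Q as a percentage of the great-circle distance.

5.7%

Great circle: σ = 1.1968 rad → d_gc = Rσ = 7607.8 km
Rhumb: Δφ = -0.7144, Δλ = -1.5352, Δψ = -1.0505, q = Δφ/Δψ = 0.6800 → d_rh = R√(Δφ²+q²Δλ²) = 8041.7 km
Excess = (8041.7 − 7607.8) / 7607.8 = 433.9 / 7607.8 = 5.70% ≈ 5.7%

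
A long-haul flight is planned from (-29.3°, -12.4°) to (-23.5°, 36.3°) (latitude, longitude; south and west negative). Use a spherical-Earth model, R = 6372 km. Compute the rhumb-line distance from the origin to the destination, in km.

4891 km

Δψ = ln[tan(π/4+φ₂/2)/tan(π/4+φ₁/2)] = +0.1131;  Δφ = +0.1012 rad,  Δλ = +0.8500 rad
q = Δφ/Δψ = 0.8951
d = R·√(Δφ² + q²Δλ²) = 6372·0.76755 = 4891 km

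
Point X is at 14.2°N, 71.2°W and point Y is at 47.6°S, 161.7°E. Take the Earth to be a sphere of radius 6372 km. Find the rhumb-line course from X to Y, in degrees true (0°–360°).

241.6°

Δψ = ln[tan(π/4+φ₂/2)/tan(π/4+φ₁/2)] = -1.1975
Δλ = -2.2183 rad (taken the short way round)
course = atan2(Δλ, Δψ) = 241.64°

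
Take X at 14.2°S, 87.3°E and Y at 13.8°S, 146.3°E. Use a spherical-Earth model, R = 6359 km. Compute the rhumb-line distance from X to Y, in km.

Δψ = ln[tan(π/4+φ₂/2)/tan(π/4+φ₁/2)] = +0.0072;  Δφ = +0.0070 rad,  Δλ = +1.0297 rad
q = Δφ/Δψ = 0.9703
d = R·√(Δφ² + q²Δλ²) = 6359·0.99918 = 6354 km

6354 km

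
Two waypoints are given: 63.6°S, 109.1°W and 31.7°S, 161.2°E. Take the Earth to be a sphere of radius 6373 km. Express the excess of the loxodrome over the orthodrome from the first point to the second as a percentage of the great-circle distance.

Great circle: σ = 1.0785 rad → d_gc = Rσ = 6873.3 km
Rhumb: Δφ = +0.5568, Δλ = -1.5656, Δψ = +0.8662, q = Δφ/Δψ = 0.6427 → d_rh = R√(Δφ²+q²Δλ²) = 7329.0 km
Excess = (7329.0 − 6873.3) / 6873.3 = 455.7 / 6873.3 = 6.63% ≈ 6.6%

6.6%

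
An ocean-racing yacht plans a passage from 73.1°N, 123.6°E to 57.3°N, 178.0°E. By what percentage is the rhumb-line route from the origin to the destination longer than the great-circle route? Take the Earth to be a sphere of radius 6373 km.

Great circle: σ = 0.4588 rad → d_gc = Rσ = 2923.8 km
Rhumb: Δφ = -0.2758, Δλ = +0.9495, Δψ = -0.6804, q = Δφ/Δψ = 0.4053 → d_rh = R√(Δφ²+q²Δλ²) = 3017.0 km
Excess = (3017.0 − 2923.8) / 2923.8 = 93.2 / 2923.8 = 3.19% ≈ 3.2%

3.2%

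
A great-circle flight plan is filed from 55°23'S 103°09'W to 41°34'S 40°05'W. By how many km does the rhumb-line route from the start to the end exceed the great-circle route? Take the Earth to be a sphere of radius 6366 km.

144 km

Great circle: cos σ = sin φ₁ sin φ₂ + cos φ₁ cos φ₂ cos Δλ,  σ = 0.7399 rad → d_gc = 4710.0 km
Rhumb line: Δψ = +0.3669, q = Δφ/Δψ = 0.6572, d_rh = R√(Δφ²+q²Δλ²) = 4854.2 km
Excess = 4854.2 − 4710.0 = 144.2 ≈ 144 km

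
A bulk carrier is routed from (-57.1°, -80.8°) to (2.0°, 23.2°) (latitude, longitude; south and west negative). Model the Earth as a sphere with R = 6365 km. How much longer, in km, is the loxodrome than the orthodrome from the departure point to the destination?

521 km

Great circle: cos σ = sin φ₁ sin φ₂ + cos φ₁ cos φ₂ cos Δλ,  σ = 1.7321 rad → d_gc = 11025.0 km
Rhumb line: Δψ = +1.2548, q = Δφ/Δψ = 0.8220, d_rh = R√(Δφ²+q²Δλ²) = 11545.7 km
Excess = 11545.7 − 11025.0 = 520.7 ≈ 521 km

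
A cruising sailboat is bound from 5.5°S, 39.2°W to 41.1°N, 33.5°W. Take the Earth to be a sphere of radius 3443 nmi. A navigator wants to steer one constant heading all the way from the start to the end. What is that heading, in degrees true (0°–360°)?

Δψ = ln[tan(π/4+φ₂/2)/tan(π/4+φ₁/2)] = +0.8843
Δλ = +0.0995 rad (taken the short way round)
course = atan2(Δλ, Δψ) = 6.42°

6.4°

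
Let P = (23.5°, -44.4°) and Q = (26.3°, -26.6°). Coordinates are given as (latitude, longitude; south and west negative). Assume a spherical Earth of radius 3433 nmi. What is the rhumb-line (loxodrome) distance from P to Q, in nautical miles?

982 nmi

Rhumb course C = atan2(Δλ, Δψ) with Δψ = ln[tan(π/4+φ₂/2)/tan(π/4+φ₁/2)] = +0.0539, Δλ = +0.3107 → C = 80.16°
d = R·|Δφ| / |cos C| = 3433·0.04887 / 0.17090 = 982 nmi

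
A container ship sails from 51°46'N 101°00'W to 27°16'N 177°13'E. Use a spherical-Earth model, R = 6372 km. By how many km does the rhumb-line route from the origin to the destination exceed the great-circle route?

Great circle: cos σ = sin φ₁ sin φ₂ + cos φ₁ cos φ₂ cos Δλ,  σ = 1.1169 rad → d_gc = 7116.8 km
Rhumb line: Δψ = -0.5646, q = Δφ/Δψ = 0.7573, d_rh = R√(Δφ²+q²Δλ²) = 7407.5 km
Excess = 7407.5 − 7116.8 = 290.7 ≈ 291 km

291 km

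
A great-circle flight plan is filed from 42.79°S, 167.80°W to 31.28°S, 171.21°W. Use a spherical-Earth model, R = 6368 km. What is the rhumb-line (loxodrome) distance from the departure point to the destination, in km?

Rhumb course C = atan2(Δλ, Δψ) with Δψ = ln[tan(π/4+φ₂/2)/tan(π/4+φ₁/2)] = +0.2526, Δλ = -0.0595 → C = 346.74°
d = R·|Δφ| / |cos C| = 6368·0.20089 / 0.97334 = 1314 km

1314 km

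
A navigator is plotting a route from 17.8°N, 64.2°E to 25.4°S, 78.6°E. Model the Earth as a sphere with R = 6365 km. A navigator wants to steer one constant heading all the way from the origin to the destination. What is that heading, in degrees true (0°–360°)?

162.0°

Meridional parts: M(φ₁)=+0.3158, M(φ₂)=-0.4586 → ΔM = -0.7744;  Δλ = +0.2513 rad
tan C = Δλ / ΔM = -0.3246 → C = 162.02°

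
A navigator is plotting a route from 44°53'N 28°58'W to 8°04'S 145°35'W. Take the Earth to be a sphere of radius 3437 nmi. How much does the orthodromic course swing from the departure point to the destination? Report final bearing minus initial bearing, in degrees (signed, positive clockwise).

-59.5°

At departure: θ₁ = atan2(sin Δλ cos φ₂, cos φ₁ sin φ₂ − sin φ₁ cos φ₂ cos Δλ) = 283.57°
At arrival: θ₂ = atan2(sin Δλ cos φ₁, −cos φ₂ sin φ₁ + sin φ₂ cos φ₁ cos Δλ) = 224.08°
Δθ = θ₂ − θ₁ = -59.5°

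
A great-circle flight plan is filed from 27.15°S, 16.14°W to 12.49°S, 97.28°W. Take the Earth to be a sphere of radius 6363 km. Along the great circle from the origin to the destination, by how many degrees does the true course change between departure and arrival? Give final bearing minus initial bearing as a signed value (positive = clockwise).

+32.6°

At departure: θ₁ = atan2(sin Δλ cos φ₂, cos φ₁ sin φ₂ − sin φ₁ cos φ₂ cos Δλ) = 262.69°
At arrival: θ₂ = atan2(sin Δλ cos φ₁, −cos φ₂ sin φ₁ + sin φ₂ cos φ₁ cos Δλ) = 295.32°
Δθ = θ₂ − θ₁ = +32.6°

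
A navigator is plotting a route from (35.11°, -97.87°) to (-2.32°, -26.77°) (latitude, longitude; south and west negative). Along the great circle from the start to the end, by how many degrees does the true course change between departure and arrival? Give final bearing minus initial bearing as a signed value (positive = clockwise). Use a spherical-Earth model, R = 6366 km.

At departure: θ₁ = atan2(sin Δλ cos φ₂, cos φ₁ sin φ₂ − sin φ₁ cos φ₂ cos Δλ) = 103.06°
At arrival: θ₂ = atan2(sin Δλ cos φ₁, −cos φ₂ sin φ₁ + sin φ₂ cos φ₁ cos Δλ) = 127.10°
Δθ = θ₂ − θ₁ = +24.0°

+24.0°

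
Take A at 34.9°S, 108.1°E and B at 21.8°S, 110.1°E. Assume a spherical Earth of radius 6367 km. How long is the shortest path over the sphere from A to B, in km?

Haversine: a = sin²(Δφ/2)+cos φ₁ cos φ₂ sin²(Δλ/2) = 0.01324;  σ = 2·atan2(√a,√(1−a))
σ = 13.217° → d = Rσ = 6367·0.23068 = 1469 km

1469 km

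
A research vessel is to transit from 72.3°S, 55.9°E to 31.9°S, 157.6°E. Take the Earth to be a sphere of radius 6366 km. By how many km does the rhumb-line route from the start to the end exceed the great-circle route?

686 km

Great circle: cos σ = sin φ₁ sin φ₂ + cos φ₁ cos φ₂ cos Δλ,  σ = 1.1028 rad → d_gc = 7020.6 km
Rhumb line: Δψ = +1.2718, q = Δφ/Δψ = 0.5544, d_rh = R√(Δφ²+q²Δλ²) = 7706.7 km
Excess = 7706.7 − 7020.6 = 686.1 ≈ 686 km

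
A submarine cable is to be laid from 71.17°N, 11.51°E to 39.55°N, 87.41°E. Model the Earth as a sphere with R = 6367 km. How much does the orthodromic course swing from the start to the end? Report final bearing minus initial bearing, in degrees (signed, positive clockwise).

+67.4°

At departure: θ₁ = atan2(sin Δλ cos φ₂, cos φ₁ sin φ₂ − sin φ₁ cos φ₂ cos Δλ) = 87.88°
At arrival: θ₂ = atan2(sin Δλ cos φ₁, −cos φ₂ sin φ₁ + sin φ₂ cos φ₁ cos Δλ) = 155.27°
Δθ = θ₂ − θ₁ = +67.4°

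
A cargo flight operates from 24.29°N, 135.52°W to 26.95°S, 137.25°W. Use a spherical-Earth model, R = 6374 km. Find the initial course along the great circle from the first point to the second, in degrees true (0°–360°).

N = sin Δλ·cos φ₂ = -0.0269;  D = cos φ₁ sin φ₂ − sin φ₁ cos φ₂ cos Δλ = -0.7796
initial course = atan2(N, D) = 181.98°

182.0°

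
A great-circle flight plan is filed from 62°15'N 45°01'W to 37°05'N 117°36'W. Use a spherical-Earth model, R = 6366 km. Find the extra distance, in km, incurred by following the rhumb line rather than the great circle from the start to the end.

Great circle: cos σ = sin φ₁ sin φ₂ + cos φ₁ cos φ₂ cos Δλ,  σ = 0.8700 rad → d_gc = 5538.6 km
Rhumb line: Δψ = -0.7005, q = Δφ/Δψ = 0.6270, d_rh = R√(Δφ²+q²Δλ²) = 5778.4 km
Excess = 5778.4 − 5538.6 = 239.8 ≈ 240 km

240 km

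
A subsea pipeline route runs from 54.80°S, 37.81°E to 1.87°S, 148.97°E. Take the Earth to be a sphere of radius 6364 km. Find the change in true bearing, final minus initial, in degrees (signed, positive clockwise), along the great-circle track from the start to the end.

Initial bearing θ₁ = atan2(sin Δλ cos φ₂, cos φ₁ sin φ₂ − sin φ₁ cos φ₂ cos Δλ) = 108.60°
Final bearing θ₂ = (initial bearing from the destination back to the start) + 180° = 33.14°
Δθ = θ₂ − θ₁ = -75.5°

-75.5°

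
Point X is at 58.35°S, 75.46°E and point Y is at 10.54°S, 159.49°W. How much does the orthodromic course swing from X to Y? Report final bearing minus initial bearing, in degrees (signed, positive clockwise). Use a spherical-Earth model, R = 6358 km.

At departure: θ₁ = atan2(sin Δλ cos φ₂, cos φ₁ sin φ₂ − sin φ₁ cos φ₂ cos Δλ) = 125.62°
At arrival: θ₂ = atan2(sin Δλ cos φ₁, −cos φ₂ sin φ₁ + sin φ₂ cos φ₁ cos Δλ) = 25.71°
Δθ = θ₂ − θ₁ = -99.9°

-99.9°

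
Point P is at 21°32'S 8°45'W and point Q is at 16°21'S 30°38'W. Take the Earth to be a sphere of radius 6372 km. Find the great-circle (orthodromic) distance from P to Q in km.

2371 km

Haversine: a = sin²(Δφ/2)+cos φ₁ cos φ₂ sin²(Δλ/2) = 0.03420;  σ = 2·atan2(√a,√(1−a))
σ = 21.315° → d = Rσ = 6372·0.37202 = 2371 km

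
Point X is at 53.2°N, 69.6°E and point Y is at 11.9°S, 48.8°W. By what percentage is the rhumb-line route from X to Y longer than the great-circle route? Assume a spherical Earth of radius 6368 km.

Great circle: σ = 2.0307 rad → d_gc = Rσ = 12931.8 km
Rhumb: Δφ = -1.1362, Δλ = -2.0665, Δψ = -1.3099, q = Δφ/Δψ = 0.8674 → d_rh = R√(Δφ²+q²Δλ²) = 13514.8 km
Excess = (13514.8 − 12931.8) / 12931.8 = 583.0 / 12931.8 = 4.51% ≈ 4.5%

4.5%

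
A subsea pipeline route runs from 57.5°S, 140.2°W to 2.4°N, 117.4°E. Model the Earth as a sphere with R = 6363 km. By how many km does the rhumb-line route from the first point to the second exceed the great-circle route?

499 km

Great circle: cos σ = sin φ₁ sin φ₂ + cos φ₁ cos φ₂ cos Δλ,  σ = 1.7220 rad → d_gc = 10956.9 km
Rhumb line: Δψ = +1.2747, q = Δφ/Δψ = 0.8202, d_rh = R√(Δφ²+q²Δλ²) = 11456.1 km
Excess = 11456.1 − 10956.9 = 499.2 ≈ 499 km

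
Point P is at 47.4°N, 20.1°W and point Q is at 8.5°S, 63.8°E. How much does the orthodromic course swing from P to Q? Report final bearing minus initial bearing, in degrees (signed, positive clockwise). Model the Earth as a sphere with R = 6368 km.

At departure: θ₁ = atan2(sin Δλ cos φ₂, cos φ₁ sin φ₂ − sin φ₁ cos φ₂ cos Δλ) = 100.23°
At arrival: θ₂ = atan2(sin Δλ cos φ₁, −cos φ₂ sin φ₁ + sin φ₂ cos φ₁ cos Δλ) = 137.66°
Δθ = θ₂ − θ₁ = +37.4°

+37.4°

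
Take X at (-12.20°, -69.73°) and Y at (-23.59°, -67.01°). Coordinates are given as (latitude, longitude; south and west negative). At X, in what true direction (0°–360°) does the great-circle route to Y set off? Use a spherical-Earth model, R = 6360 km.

N = sin Δλ·cos φ₂ = +0.0435;  D = cos φ₁ sin φ₂ − sin φ₁ cos φ₂ cos Δλ = -0.1977
initial course = atan2(N, D) = 167.59°

167.6°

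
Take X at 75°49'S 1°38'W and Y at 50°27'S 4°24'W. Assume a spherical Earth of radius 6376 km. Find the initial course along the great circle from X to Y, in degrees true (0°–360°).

355.9°

θ = atan2( sin Δλ·cos φ₂ ,  cos φ₁ sin φ₂ − sin φ₁ cos φ₂ cos Δλ )
  = atan2(-0.0307, +0.4277) = 355.89°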